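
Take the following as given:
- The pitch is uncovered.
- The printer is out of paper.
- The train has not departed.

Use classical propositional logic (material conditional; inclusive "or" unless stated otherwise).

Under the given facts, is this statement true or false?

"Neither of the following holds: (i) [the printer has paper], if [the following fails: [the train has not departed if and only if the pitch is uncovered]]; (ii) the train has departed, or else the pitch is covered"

Let D = "the train has departed" (F), S = "the pitch is covered" (F), U = "the printer has paper" (F).
Formalization: (~(~D <-> ~S) -> U) nor (D | S)

~D = ~F = T
~S = ~F = T
~D <-> ~S = T <-> T = T
~(~D <-> ~S) = ~T = F
~(~D <-> ~S) -> U = F -> F = T
D | S = F | F = F
(~(~D <-> ~S) -> U) nor (D | S) = T nor F = F

The statement is false.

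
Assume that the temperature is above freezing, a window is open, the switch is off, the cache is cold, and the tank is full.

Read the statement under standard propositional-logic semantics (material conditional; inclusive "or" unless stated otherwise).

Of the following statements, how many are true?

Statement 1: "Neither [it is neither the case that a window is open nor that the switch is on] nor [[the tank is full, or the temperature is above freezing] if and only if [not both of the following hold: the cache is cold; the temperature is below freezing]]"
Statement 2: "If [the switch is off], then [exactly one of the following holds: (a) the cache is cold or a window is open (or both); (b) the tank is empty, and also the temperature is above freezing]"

1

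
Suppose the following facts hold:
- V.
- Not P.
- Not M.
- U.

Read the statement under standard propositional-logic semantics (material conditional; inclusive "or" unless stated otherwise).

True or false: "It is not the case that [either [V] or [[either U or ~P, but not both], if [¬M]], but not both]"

In symbols: ¬(V ⊕ (¬M → (U ⊕ ¬P)))

¬M = ¬F = T
¬P = ¬F = T
U ⊕ ¬P = T ⊕ T = F
¬M → (U ⊕ ¬P) = T → F = F
V ⊕ (¬M → (U ⊕ ¬P)) = T ⊕ F = T
¬(V ⊕ (¬M → (U ⊕ ¬P))) = ¬T = F

False.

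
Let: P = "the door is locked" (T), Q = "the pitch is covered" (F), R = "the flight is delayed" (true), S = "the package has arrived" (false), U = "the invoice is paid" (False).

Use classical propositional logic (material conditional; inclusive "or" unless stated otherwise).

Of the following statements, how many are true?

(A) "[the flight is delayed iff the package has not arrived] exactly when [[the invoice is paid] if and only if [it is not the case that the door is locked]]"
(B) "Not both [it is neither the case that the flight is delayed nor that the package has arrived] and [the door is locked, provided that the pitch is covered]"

2

(A): Formalization: (R <-> ~S) <-> (U <-> ~P)

~S = ~F = T
R <-> ~S = T <-> T = T
~P = ~T = F
U <-> ~P = F <-> F = T
(R <-> ~S) <-> (U <-> ~P) = T <-> T = T
Hence (A) is true.

(B): Formalization: (R nor S) nand (Q -> P)

R nor S = T nor F = F
Q -> P = F -> T = T
(R nor S) nand (Q -> P) = F nand T = T
Hence (B) is true.

True statements: 2.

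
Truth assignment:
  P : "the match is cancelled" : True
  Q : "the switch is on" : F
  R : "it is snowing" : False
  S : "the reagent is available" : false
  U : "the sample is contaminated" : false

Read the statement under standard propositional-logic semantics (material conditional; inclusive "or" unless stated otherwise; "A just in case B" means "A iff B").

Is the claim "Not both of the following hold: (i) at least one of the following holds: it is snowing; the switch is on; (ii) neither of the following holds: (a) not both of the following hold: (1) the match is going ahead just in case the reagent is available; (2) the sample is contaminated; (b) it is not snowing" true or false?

True.

Parsed as (R or Q) nand (((not P iff S) nand U) nor not R)

R or Q = False or False = False
not P = not True = False
not P iff S = False iff False = True
(not P iff S) nand U = True nand False = True
not R = not False = True
((not P iff S) nand U) nor not R = True nor True = False
(R or Q) nand (((not P iff S) nand U) nor not R) = False nand False = True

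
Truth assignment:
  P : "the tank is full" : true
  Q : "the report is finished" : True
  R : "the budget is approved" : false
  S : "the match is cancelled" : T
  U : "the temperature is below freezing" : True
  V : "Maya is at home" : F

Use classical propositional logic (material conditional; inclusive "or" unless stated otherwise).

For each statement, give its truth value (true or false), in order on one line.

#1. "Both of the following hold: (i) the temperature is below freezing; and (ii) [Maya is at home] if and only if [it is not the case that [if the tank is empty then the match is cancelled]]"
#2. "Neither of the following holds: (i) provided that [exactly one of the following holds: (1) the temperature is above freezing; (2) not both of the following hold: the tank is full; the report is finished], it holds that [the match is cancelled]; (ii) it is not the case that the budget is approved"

#1 true, #2 false

#1: Parsed as U ∧ (V ↔ ¬(¬P → S))

¬P = ¬T = F
¬P → S = F → T = T
¬(¬P → S) = ¬T = F
V ↔ ¬(¬P → S) = F ↔ F = T
U ∧ (V ↔ ¬(¬P → S)) = T ∧ T = T
Hence #1 is true.

#2: In symbols: ((¬U ⊕ (P ↑ Q)) → S) ↓ ¬R

¬U = ¬T = F
P ↑ Q = T ↑ T = F
¬U ⊕ (P ↑ Q) = F ⊕ F = F
(¬U ⊕ (P ↑ Q)) → S = F → T = T
¬R = ¬F = T
((¬U ⊕ (P ↑ Q)) → S) ↓ ¬R = T ↓ T = F
So #2 is false.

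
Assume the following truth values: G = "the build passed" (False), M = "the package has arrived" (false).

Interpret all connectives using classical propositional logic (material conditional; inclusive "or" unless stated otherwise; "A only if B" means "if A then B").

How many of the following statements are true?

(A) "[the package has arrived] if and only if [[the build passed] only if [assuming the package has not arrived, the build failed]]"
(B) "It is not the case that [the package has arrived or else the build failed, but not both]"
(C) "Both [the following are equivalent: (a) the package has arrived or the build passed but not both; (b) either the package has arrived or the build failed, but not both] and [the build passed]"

0

(A): This is M iff (G -> (not M -> not G)).

not M = not False = True
not G = not False = True
not M -> not G = True -> True = True
G -> (not M -> not G) = False -> True = True
M iff (G -> (not M -> not G)) = False iff True = False
Hence (A) is false.

(B): Formalization: not (M xor not G)

not G = not False = True
M xor not G = False xor True = True
not (M xor not G) = not True = False
So (B) is false.

(C): Formalization: ((M xor G) iff (M xor not G)) and G

M xor G = False xor False = False
not G = not False = True
M xor not G = False xor True = True
(M xor G) iff (M xor not G) = False iff True = False
((M xor G) iff (M xor not G)) and G = False and False = False
Hence (C) is false.

Count: 0.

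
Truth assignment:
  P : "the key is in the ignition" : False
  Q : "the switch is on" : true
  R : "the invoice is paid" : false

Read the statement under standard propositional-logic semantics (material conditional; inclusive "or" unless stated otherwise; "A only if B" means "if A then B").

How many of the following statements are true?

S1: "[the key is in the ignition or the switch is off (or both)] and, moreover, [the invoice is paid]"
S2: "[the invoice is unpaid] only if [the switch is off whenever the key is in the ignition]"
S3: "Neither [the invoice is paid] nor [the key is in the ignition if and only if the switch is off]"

1

S1: Parsed as (P or not Q) and R

not Q = not True = False
P or not Q = False or False = False
(P or not Q) and R = False and False = False
Thus S1 is false.

S2: In symbols: not R -> (P -> not Q)

not R = not False = True
not Q = not True = False
P -> not Q = False -> False = True
not R -> (P -> not Q) = True -> True = True
Thus S2 is true.

S3: This is R nor (P iff not Q).

not Q = not True = False
P iff not Q = False iff False = True
R nor (P iff not Q) = False nor True = False
Thus S3 is false.

1 of the 3 statements is true.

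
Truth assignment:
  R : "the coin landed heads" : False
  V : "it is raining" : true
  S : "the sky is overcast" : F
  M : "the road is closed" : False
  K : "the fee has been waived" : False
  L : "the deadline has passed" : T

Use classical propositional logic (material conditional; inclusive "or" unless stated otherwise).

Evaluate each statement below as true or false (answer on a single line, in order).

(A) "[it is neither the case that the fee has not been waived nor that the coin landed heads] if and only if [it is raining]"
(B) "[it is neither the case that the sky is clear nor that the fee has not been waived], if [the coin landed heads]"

(A) F / (B) T

(A): Formalization: (not K nor R) iff V

not K = not False = True
not K nor R = True nor False = False
(not K nor R) iff V = False iff True = False
Hence (A) is false.

(B): In symbols: R -> (not S nor not K)

not S = not False = True
not K = not False = True
not S nor not K = True nor True = False
R -> (not S nor not K) = False -> False = True
So (B) is true.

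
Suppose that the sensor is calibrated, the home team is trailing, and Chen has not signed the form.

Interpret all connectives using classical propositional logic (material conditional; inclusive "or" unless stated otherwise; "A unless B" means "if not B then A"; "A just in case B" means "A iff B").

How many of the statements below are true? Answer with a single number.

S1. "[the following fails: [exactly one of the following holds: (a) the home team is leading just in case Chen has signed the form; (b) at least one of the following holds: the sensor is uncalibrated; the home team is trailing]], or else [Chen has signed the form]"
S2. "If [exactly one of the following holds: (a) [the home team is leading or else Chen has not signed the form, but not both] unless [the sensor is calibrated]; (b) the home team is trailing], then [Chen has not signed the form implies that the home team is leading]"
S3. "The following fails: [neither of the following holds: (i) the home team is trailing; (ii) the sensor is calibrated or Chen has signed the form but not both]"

Let D = "the home team is leading" (F), P = "Chen has signed the form" (F), M = "the sensor is calibrated" (T).

S1: In symbols: ~((D <-> P) xor (~M | ~D)) | P

D <-> P = F <-> F = T
~M = ~T = F
~D = ~F = T
~M | ~D = F | T = T
(D <-> P) xor (~M | ~D) = T xor T = F
~((D <-> P) xor (~M | ~D)) = ~F = T
~((D <-> P) xor (~M | ~D)) | P = T | F = T
So S1 is true.

S2: This is (((D xor ~P) | M) xor ~D) -> (~P -> D).

~P = ~F = T
D xor ~P = F xor T = T
(D xor ~P) | M = T | T = T
~D = ~F = T
((D xor ~P) | M) xor ~D = T xor T = F
~P = ~F = T
~P -> D = T -> F = F
(((D xor ~P) | M) xor ~D) -> (~P -> D) = F -> F = T
Thus S2 is true.

S3: Formalization: ~(~D nor (M xor P))

~D = ~F = T
M xor P = T xor F = T
~D nor (M xor P) = T nor T = F
~(~D nor (M xor P)) = ~F = T
Thus S3 is true.

Count: 3.

3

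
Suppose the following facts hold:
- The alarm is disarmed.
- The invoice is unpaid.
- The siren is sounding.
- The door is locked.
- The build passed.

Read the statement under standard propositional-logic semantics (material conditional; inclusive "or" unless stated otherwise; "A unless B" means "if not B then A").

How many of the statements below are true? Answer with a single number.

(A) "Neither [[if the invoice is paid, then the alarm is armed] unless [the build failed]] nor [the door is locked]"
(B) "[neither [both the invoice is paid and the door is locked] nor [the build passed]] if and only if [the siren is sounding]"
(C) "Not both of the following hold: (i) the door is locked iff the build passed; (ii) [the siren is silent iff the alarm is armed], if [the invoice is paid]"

Let Q = "the invoice is paid" (F), N = "the alarm is armed" (F), R = "the build passed" (T), W = "the door is locked" (T), G = "the siren is sounding" (T).

(A): Formalization: ((Q → N) ∨ ¬R) ↓ W

Q → N = F → F = T
¬R = ¬T = F
(Q → N) ∨ ¬R = T ∨ F = T
((Q → N) ∨ ¬R) ↓ W = T ↓ T = F
So (A) is false.

(B): In symbols: ((Q ∧ W) ↓ R) ↔ G

Q ∧ W = F ∧ T = F
(Q ∧ W) ↓ R = F ↓ T = F
((Q ∧ W) ↓ R) ↔ G = F ↔ T = F
So (B) is false.

(C): Formalization: (W ↔ R) ↑ (Q → (¬G ↔ N))

W ↔ R = T ↔ T = T
¬G = ¬T = F
¬G ↔ N = F ↔ F = T
Q → (¬G ↔ N) = F → T = T
(W ↔ R) ↑ (Q → (¬G ↔ N)) = T ↑ T = F
Thus (C) is false.

True statements: 0 (none).

0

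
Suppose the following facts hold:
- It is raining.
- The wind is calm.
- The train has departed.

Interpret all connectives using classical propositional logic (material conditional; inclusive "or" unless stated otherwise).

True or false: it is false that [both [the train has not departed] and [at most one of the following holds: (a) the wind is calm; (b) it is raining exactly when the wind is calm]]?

The statement is true.

Let R = "the train has departed" (T), Q = "the wind is strong" (F), P = "it is raining" (T).
In symbols: ~(~R & (~Q nand (P <-> ~Q)))

~R = ~T = F
~Q = ~F = T
~Q = ~F = T
P <-> ~Q = T <-> T = T
~Q nand (P <-> ~Q) = T nand T = F
~R & (~Q nand (P <-> ~Q)) = F & F = F
~(~R & (~Q nand (P <-> ~Q))) = ~F = T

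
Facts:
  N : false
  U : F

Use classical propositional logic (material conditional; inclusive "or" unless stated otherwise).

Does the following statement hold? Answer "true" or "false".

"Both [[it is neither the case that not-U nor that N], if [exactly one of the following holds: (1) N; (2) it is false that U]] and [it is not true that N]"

Values: N=F, U=F.
Parsed as ((N ⊕ ¬U) → (¬U ↓ N)) ∧ ¬N

¬U = ¬F = T
N ⊕ ¬U = F ⊕ T = T
¬U = ¬F = T
¬U ↓ N = T ↓ F = F
(N ⊕ ¬U) → (¬U ↓ N) = T → F = F
¬N = ¬F = T
((N ⊕ ¬U) → (¬U ↓ N)) ∧ ¬N = F ∧ T = F

False.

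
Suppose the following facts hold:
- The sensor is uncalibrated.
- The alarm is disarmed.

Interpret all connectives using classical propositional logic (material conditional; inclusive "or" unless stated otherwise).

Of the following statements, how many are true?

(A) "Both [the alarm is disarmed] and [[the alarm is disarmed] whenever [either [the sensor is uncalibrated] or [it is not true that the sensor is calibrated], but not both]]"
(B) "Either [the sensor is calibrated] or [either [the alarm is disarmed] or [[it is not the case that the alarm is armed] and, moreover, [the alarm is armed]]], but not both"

2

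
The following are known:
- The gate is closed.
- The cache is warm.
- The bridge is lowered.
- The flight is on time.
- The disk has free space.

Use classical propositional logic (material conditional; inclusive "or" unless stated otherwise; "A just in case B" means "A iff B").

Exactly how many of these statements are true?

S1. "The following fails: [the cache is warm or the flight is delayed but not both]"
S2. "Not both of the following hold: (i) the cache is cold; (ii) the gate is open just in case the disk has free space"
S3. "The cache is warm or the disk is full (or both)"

2

Let Q = "the cache is warm" (T), S = "the flight is delayed" (F), P = "the gate is open" (F), U = "the disk is full" (F).

S1: This is ¬(Q ⊕ S).

Q ⊕ S = T ⊕ F = T
¬(Q ⊕ S) = ¬T = F
Thus S1 is false.

S2: Formalization: ¬Q ↑ (P ↔ ¬U)

¬Q = ¬T = F
¬U = ¬F = T
P ↔ ¬U = F ↔ T = F
¬Q ↑ (P ↔ ¬U) = F ↑ F = T
So S2 is true.

S3: This is Q ∨ U.

Q ∨ U = T ∨ F = T
Hence S3 is true.

Count: 2.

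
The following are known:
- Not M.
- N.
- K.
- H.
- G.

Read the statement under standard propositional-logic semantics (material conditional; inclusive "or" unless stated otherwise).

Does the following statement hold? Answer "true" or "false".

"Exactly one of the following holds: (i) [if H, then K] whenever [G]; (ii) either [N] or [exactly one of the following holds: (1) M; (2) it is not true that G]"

Parsed as (G -> (H -> K)) xor (N | (M xor ~G))

H -> K = T -> T = T
G -> (H -> K) = T -> T = T
~G = ~T = F
M xor ~G = F xor F = F
N | (M xor ~G) = T | F = T
(G -> (H -> K)) xor (N | (M xor ~G)) = T xor T = F

The statement is false.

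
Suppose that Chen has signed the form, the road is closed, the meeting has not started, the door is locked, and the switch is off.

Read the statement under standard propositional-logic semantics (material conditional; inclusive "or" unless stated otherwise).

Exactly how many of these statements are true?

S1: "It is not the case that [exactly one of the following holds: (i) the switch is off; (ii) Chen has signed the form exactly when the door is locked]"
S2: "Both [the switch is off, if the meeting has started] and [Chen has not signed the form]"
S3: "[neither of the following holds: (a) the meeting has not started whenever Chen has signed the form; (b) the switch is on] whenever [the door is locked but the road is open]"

2

Let P = "the switch is on" (F), K = "Chen has signed the form" (T), U = "the door is locked" (T), D = "the meeting has started" (F), L = "the road is closed" (T).

S1: This is ~(~P xor (K <-> U)).

~P = ~F = T
K <-> U = T <-> T = T
~P xor (K <-> U) = T xor T = F
~(~P xor (K <-> U)) = ~F = T
Thus S1 is true.

S2: This is (D -> ~P) & ~K.

~P = ~F = T
D -> ~P = F -> T = T
~K = ~T = F
(D -> ~P) & ~K = T & F = F
Thus S2 is false.

S3: Formalization: (U & ~L) -> ((K -> ~D) nor P)

~L = ~T = F
U & ~L = T & F = F
~D = ~F = T
K -> ~D = T -> T = T
(K -> ~D) nor P = T nor F = F
(U & ~L) -> ((K -> ~D) nor P) = F -> F = T
Hence S3 is true.

Count: 2.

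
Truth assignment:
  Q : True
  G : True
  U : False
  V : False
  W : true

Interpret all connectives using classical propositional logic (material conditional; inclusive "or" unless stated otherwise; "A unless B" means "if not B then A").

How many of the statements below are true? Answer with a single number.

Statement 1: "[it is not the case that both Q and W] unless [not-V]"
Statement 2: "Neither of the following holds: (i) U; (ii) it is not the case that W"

Statement 1: Formalization: (Q nand W) or not V

Q nand W = True nand True = False
not V = not False = True
(Q nand W) or not V = False or True = True
Hence Statement 1 is true.

Statement 2: Parsed as U nor not W

not W = not True = False
U nor not W = False nor False = True
Hence Statement 2 is true.

Count: 2.

2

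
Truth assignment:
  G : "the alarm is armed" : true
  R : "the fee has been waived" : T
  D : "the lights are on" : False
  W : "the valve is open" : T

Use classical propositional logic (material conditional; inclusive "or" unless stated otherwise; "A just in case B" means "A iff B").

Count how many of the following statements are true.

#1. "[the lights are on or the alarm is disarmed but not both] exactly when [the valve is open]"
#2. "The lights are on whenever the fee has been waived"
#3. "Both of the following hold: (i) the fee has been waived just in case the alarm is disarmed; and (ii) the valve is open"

#1: This is (D ⊕ ¬G) ↔ W.

¬G = ¬T = F
D ⊕ ¬G = F ⊕ F = F
(D ⊕ ¬G) ↔ W = F ↔ T = F
Thus #1 is false.

#2: Formalization: R → D

R → D = T → F = F
So #2 is false.

#3: Parsed as (R ↔ ¬G) ∧ W

¬G = ¬T = F
R ↔ ¬G = T ↔ F = F
(R ↔ ¬G) ∧ W = F ∧ T = F
Thus #3 is false.

Count: 0.

0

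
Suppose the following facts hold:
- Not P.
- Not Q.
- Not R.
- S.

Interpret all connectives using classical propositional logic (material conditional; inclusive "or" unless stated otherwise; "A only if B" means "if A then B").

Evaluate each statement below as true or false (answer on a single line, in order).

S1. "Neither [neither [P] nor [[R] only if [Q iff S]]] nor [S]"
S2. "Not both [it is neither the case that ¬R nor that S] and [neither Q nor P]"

S1: Parsed as (P ↓ (R → (Q ↔ S))) ↓ S

Q ↔ S = F ↔ T = F
R → (Q ↔ S) = F → F = T
P ↓ (R → (Q ↔ S)) = F ↓ T = F
(P ↓ (R → (Q ↔ S))) ↓ S = F ↓ T = F
Hence S1 is false.

S2: Formalization: (¬R ↓ S) ↑ (Q ↓ P)

¬R = ¬F = T
¬R ↓ S = T ↓ T = F
Q ↓ P = F ↓ F = T
(¬R ↓ S) ↑ (Q ↓ P) = F ↑ T = T
Hence S2 is true.

S1 False, S2 True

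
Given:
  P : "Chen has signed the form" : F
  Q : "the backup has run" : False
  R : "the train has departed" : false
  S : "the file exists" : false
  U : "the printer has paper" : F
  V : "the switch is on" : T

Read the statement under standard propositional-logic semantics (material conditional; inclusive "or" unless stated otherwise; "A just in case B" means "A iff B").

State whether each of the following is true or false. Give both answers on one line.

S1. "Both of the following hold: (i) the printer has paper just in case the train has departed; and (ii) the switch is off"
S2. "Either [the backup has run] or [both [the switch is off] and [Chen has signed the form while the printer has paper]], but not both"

S1: Parsed as (U iff R) and not V

U iff R = False iff False = True
not V = not True = False
(U iff R) and not V = True and False = False
Thus S1 is false.

S2: This is Q xor (not V and (P and U)).

not V = not True = False
P and U = False and False = False
not V and (P and U) = False and False = False
Q xor (not V and (P and U)) = False xor False = False
So S2 is false.

S1 false, S2 false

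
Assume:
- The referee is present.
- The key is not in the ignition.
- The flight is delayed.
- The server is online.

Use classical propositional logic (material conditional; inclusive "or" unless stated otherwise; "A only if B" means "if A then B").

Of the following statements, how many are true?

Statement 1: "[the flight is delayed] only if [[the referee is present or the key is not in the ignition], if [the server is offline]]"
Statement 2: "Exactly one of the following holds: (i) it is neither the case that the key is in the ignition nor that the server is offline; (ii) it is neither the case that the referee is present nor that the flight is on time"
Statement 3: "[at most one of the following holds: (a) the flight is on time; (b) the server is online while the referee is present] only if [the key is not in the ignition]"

Let K = "the flight is delayed" (T), U = "the server is online" (T), P = "the referee is present" (T), S = "the key is in the ignition" (F).

Statement 1: Formalization: K -> (~U -> (P | ~S))

~U = ~T = F
~S = ~F = T
P | ~S = T | T = T
~U -> (P | ~S) = F -> T = T
K -> (~U -> (P | ~S)) = T -> T = T
So Statement 1 is true.

Statement 2: This is (S nor ~U) xor (P nor ~K).

~U = ~T = F
S nor ~U = F nor F = T
~K = ~T = F
P nor ~K = T nor F = F
(S nor ~U) xor (P nor ~K) = T xor F = T
So Statement 2 is true.

Statement 3: In symbols: (~K nand (U & P)) -> ~S

~K = ~T = F
U & P = T & T = T
~K nand (U & P) = F nand T = T
~S = ~F = T
(~K nand (U & P)) -> ~S = T -> T = T
Thus Statement 3 is true.

Count: 3.

3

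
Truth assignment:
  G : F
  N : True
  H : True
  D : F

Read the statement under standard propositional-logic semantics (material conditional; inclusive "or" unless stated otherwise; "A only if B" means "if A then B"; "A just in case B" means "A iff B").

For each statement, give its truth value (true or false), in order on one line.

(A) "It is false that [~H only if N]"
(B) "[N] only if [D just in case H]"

(A): Parsed as not (not H -> N)

not H = not True = False
not H -> N = False -> True = True
not (not H -> N) = not True = False
So (A) is false.

(B): Formalization: N -> (D iff H)

D iff H = False iff True = False
N -> (D iff H) = True -> False = False
Hence (B) is false.

(A) False, (B) False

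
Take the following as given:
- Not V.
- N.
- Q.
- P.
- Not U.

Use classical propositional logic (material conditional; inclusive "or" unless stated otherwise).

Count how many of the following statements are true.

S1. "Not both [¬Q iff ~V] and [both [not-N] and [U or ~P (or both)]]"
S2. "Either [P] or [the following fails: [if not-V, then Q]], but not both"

2

S1: This is (¬Q ↔ ¬V) ↑ (¬N ∧ (U ∨ ¬P)).

¬Q = ¬T = F
¬V = ¬F = T
¬Q ↔ ¬V = F ↔ T = F
¬N = ¬T = F
¬P = ¬T = F
U ∨ ¬P = F ∨ F = F
¬N ∧ (U ∨ ¬P) = F ∧ F = F
(¬Q ↔ ¬V) ↑ (¬N ∧ (U ∨ ¬P)) = F ↑ F = T
So S1 is true.

S2: Formalization: P ⊕ ¬(¬V → Q)

¬V = ¬F = T
¬V → Q = T → T = T
¬(¬V → Q) = ¬T = F
P ⊕ ¬(¬V → Q) = T ⊕ F = T
Thus S2 is true.

Count: 2.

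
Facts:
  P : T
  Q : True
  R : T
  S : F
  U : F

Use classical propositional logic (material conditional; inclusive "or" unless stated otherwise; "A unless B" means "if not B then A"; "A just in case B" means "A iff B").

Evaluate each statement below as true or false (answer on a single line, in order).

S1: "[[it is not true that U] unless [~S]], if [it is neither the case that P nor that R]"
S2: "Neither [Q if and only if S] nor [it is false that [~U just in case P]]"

S1 True / S2 True

S1: Formalization: (P ↓ R) → (¬U ∨ ¬S)

P ↓ R = T ↓ T = F
¬U = ¬F = T
¬S = ¬F = T
¬U ∨ ¬S = T ∨ T = T
(P ↓ R) → (¬U ∨ ¬S) = F → T = T
Thus S1 is true.

S2: In symbols: (Q ↔ S) ↓ ¬(¬U ↔ P)

Q ↔ S = T ↔ F = F
¬U = ¬F = T
¬U ↔ P = T ↔ T = T
¬(¬U ↔ P) = ¬T = F
(Q ↔ S) ↓ ¬(¬U ↔ P) = F ↓ F = T
Hence S2 is true.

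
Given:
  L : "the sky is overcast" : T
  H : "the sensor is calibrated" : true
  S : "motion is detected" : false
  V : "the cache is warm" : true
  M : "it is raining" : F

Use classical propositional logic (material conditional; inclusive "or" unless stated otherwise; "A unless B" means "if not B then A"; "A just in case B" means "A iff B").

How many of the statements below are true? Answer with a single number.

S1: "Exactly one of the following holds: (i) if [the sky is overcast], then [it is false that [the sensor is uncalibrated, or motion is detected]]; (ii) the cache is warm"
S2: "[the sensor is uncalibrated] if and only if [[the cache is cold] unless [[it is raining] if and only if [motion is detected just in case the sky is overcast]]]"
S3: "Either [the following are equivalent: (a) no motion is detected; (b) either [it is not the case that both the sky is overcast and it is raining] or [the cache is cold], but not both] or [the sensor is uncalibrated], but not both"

S1: In symbols: (L -> ~(~H | S)) xor V

~H = ~T = F
~H | S = F | F = F
~(~H | S) = ~F = T
L -> ~(~H | S) = T -> T = T
(L -> ~(~H | S)) xor V = T xor T = F
Hence S1 is false.

S2: In symbols: ~H <-> (~V | (M <-> (S <-> L)))

~H = ~T = F
~V = ~T = F
S <-> L = F <-> T = F
M <-> (S <-> L) = F <-> F = T
~V | (M <-> (S <-> L)) = F | T = T
~H <-> (~V | (M <-> (S <-> L))) = F <-> T = F
So S2 is false.

S3: Formalization: (~S <-> ((L nand M) xor ~V)) xor ~H

~S = ~F = T
L nand M = T nand F = T
~V = ~T = F
(L nand M) xor ~V = T xor F = T
~S <-> ((L nand M) xor ~V) = T <-> T = T
~H = ~T = F
(~S <-> ((L nand M) xor ~V)) xor ~H = T xor F = T
Thus S3 is true.

Count: 1.

1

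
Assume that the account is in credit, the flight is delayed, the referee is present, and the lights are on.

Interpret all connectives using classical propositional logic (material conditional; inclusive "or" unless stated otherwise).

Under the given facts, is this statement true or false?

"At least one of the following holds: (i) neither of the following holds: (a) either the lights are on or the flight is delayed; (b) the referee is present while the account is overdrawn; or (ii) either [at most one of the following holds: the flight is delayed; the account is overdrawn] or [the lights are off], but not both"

The statement is true.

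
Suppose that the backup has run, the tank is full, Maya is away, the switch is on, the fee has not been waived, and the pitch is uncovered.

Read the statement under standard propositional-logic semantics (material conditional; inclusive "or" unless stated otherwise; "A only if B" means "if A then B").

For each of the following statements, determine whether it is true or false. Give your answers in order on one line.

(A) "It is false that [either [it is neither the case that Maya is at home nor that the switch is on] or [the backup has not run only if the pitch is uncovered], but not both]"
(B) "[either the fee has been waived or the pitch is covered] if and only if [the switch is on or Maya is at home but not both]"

(A) false / (B) false

Let R = "Maya is at home" (False), S = "the switch is on" (True), P = "the backup has run" (True), V = "the pitch is covered" (False), U = "the fee has been waived" (False).

(A): Formalization: not ((R nor S) xor (not P -> not V))

R nor S = False nor True = False
not P = not True = False
not V = not False = True
not P -> not V = False -> True = True
(R nor S) xor (not P -> not V) = False xor True = True
not ((R nor S) xor (not P -> not V)) = not True = False
Hence (A) is false.

(B): In symbols: (U or V) iff (S xor R)

U or V = False or False = False
S xor R = True xor False = True
(U or V) iff (S xor R) = False iff True = False
Hence (B) is false.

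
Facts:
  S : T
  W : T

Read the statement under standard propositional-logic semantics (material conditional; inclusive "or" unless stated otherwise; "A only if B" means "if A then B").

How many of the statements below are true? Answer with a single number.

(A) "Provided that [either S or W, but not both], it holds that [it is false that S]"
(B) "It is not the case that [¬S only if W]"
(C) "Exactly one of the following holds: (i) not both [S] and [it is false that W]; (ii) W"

1

(A): In symbols: (S ⊕ W) → ¬S

S ⊕ W = T ⊕ T = F
¬S = ¬T = F
(S ⊕ W) → ¬S = F → F = T
Hence (A) is true.

(B): This is ¬(¬S → W).

¬S = ¬T = F
¬S → W = F → T = T
¬(¬S → W) = ¬T = F
Hence (B) is false.

(C): This is (S ↑ ¬W) ⊕ W.

¬W = ¬T = F
S ↑ ¬W = T ↑ F = T
(S ↑ ¬W) ⊕ W = T ⊕ T = F
Thus (C) is false.

1 of the 3 statements is true.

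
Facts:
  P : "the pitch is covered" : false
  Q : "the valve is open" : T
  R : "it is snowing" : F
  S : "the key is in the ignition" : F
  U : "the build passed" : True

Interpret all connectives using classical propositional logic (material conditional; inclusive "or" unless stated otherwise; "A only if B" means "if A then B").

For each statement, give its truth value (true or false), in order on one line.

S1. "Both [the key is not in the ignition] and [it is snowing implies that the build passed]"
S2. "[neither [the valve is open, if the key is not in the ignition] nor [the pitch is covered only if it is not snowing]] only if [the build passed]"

S1 True / S2 True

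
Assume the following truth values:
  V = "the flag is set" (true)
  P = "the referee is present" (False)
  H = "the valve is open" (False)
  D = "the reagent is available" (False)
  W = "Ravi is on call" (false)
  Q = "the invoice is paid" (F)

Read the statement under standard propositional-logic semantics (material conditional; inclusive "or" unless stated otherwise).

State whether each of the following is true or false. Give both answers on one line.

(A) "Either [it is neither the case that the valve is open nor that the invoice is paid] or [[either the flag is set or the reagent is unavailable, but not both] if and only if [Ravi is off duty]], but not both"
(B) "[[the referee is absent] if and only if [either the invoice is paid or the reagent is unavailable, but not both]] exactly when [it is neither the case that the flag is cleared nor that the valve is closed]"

(A) T, (B) F

(A): In symbols: (H ↓ Q) ⊕ ((V ⊕ ¬D) ↔ ¬W)

H ↓ Q = F ↓ F = T
¬D = ¬F = T
V ⊕ ¬D = T ⊕ T = F
¬W = ¬F = T
(V ⊕ ¬D) ↔ ¬W = F ↔ T = F
(H ↓ Q) ⊕ ((V ⊕ ¬D) ↔ ¬W) = T ⊕ F = T
So (A) is true.

(B): In symbols: (¬P ↔ (Q ⊕ ¬D)) ↔ (¬V ↓ ¬H)

¬P = ¬F = T
¬D = ¬F = T
Q ⊕ ¬D = F ⊕ T = T
¬P ↔ (Q ⊕ ¬D) = T ↔ T = T
¬V = ¬T = F
¬H = ¬F = T
¬V ↓ ¬H = F ↓ T = F
(¬P ↔ (Q ⊕ ¬D)) ↔ (¬V ↓ ¬H) = T ↔ F = F
Hence (B) is false.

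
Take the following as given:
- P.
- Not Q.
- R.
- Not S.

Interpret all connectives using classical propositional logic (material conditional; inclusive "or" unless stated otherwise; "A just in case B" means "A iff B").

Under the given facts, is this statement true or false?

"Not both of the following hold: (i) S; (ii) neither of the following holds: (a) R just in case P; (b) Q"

In symbols: S ↑ ((R ↔ P) ↓ Q)

R ↔ P = T ↔ T = T
(R ↔ P) ↓ Q = T ↓ F = F
S ↑ ((R ↔ P) ↓ Q) = F ↑ F = T

True.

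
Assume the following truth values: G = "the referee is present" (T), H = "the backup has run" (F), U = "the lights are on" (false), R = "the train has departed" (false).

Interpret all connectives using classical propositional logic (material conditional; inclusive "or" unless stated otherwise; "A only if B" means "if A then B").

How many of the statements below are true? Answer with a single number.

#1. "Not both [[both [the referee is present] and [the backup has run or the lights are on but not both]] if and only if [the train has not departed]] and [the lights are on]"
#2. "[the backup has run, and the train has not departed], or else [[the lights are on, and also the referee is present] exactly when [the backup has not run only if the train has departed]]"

2

#1: Formalization: ((G & (H xor U)) <-> ~R) nand U

H xor U = F xor F = F
G & (H xor U) = T & F = F
~R = ~F = T
(G & (H xor U)) <-> ~R = F <-> T = F
((G & (H xor U)) <-> ~R) nand U = F nand F = T
Hence #1 is true.

#2: In symbols: (H & ~R) | ((U & G) <-> (~H -> R))

~R = ~F = T
H & ~R = F & T = F
U & G = F & T = F
~H = ~F = T
~H -> R = T -> F = F
(U & G) <-> (~H -> R) = F <-> F = T
(H & ~R) | ((U & G) <-> (~H -> R)) = F | T = T
Thus #2 is true.

True statements: 2 (#1, #2).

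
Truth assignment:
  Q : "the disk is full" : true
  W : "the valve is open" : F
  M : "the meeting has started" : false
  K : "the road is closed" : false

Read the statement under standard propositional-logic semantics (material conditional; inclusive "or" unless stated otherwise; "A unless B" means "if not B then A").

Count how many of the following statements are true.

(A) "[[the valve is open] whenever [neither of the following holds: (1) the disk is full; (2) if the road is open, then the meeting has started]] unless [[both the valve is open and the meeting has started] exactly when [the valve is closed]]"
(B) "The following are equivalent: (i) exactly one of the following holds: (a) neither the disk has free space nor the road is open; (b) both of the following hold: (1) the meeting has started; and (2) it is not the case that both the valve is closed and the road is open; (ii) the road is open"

(A): This is ((Q ↓ (¬K → M)) → W) ∨ ((W ∧ M) ↔ ¬W).

¬K = ¬F = T
¬K → M = T → F = F
Q ↓ (¬K → M) = T ↓ F = F
(Q ↓ (¬K → M)) → W = F → F = T
W ∧ M = F ∧ F = F
¬W = ¬F = T
(W ∧ M) ↔ ¬W = F ↔ T = F
((Q ↓ (¬K → M)) → W) ∨ ((W ∧ M) ↔ ¬W) = T ∨ F = T
Hence (A) is true.

(B): Formalization: ((¬Q ↓ ¬K) ⊕ (M ∧ (¬W ↑ ¬K))) ↔ ¬K

¬Q = ¬T = F
¬K = ¬F = T
¬Q ↓ ¬K = F ↓ T = F
¬W = ¬F = T
¬K = ¬F = T
¬W ↑ ¬K = T ↑ T = F
M ∧ (¬W ↑ ¬K) = F ∧ F = F
(¬Q ↓ ¬K) ⊕ (M ∧ (¬W ↑ ¬K)) = F ⊕ F = F
¬K = ¬F = T
((¬Q ↓ ¬K) ⊕ (M ∧ (¬W ↑ ¬K))) ↔ ¬K = F ↔ T = F
So (B) is false.

True statements: 1 ((A)).

1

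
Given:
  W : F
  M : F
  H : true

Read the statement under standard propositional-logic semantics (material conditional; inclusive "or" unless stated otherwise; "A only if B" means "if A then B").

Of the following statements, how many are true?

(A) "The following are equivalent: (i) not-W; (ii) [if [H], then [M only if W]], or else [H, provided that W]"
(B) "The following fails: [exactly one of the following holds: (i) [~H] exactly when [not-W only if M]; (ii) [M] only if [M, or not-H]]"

2

(A): Parsed as ~W <-> ((H -> (M -> W)) | (W -> H))

~W = ~F = T
M -> W = F -> F = T
H -> (M -> W) = T -> T = T
W -> H = F -> T = T
(H -> (M -> W)) | (W -> H) = T | T = T
~W <-> ((H -> (M -> W)) | (W -> H)) = T <-> T = T
Hence (A) is true.

(B): Formalization: ~((~H <-> (~W -> M)) xor (M -> (M | ~H)))

~H = ~T = F
~W = ~F = T
~W -> M = T -> F = F
~H <-> (~W -> M) = F <-> F = T
~H = ~T = F
M | ~H = F | F = F
M -> (M | ~H) = F -> F = T
(~H <-> (~W -> M)) xor (M -> (M | ~H)) = T xor T = F
~((~H <-> (~W -> M)) xor (M -> (M | ~H))) = ~F = T
Thus (B) is true.

True statements: 2 ((A), (B)).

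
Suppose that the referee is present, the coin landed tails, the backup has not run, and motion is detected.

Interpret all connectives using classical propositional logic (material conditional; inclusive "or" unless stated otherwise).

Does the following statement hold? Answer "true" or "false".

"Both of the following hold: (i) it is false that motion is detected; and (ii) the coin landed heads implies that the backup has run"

Let S = "motion is detected" (T), Q = "the coin landed heads" (F), R = "the backup has run" (F).
This is ~S & (Q -> R).

~S = ~T = F
Q -> R = F -> F = T
~S & (Q -> R) = F & T = F

False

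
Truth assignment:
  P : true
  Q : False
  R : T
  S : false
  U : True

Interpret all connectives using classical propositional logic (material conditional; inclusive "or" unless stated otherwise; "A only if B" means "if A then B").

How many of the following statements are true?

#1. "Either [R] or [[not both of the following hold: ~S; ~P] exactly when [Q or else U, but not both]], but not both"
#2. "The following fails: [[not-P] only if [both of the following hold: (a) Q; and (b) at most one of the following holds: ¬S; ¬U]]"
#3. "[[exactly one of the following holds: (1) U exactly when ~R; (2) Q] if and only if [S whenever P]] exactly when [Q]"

#1: Parsed as R xor ((~S nand ~P) <-> (Q xor U))

~S = ~F = T
~P = ~T = F
~S nand ~P = T nand F = T
Q xor U = F xor T = T
(~S nand ~P) <-> (Q xor U) = T <-> T = T
R xor ((~S nand ~P) <-> (Q xor U)) = T xor T = F
So #1 is false.

#2: Formalization: ~(~P -> (Q & (~S nand ~U)))

~P = ~T = F
~S = ~F = T
~U = ~T = F
~S nand ~U = T nand F = T
Q & (~S nand ~U) = F & T = F
~P -> (Q & (~S nand ~U)) = F -> F = T
~(~P -> (Q & (~S nand ~U))) = ~T = F
Hence #2 is false.

#3: This is (((U <-> ~R) xor Q) <-> (P -> S)) <-> Q.

~R = ~T = F
U <-> ~R = T <-> F = F
(U <-> ~R) xor Q = F xor F = F
P -> S = T -> F = F
((U <-> ~R) xor Q) <-> (P -> S) = F <-> F = T
(((U <-> ~R) xor Q) <-> (P -> S)) <-> Q = T <-> F = F
Hence #3 is false.

True statements: 0 (none).

0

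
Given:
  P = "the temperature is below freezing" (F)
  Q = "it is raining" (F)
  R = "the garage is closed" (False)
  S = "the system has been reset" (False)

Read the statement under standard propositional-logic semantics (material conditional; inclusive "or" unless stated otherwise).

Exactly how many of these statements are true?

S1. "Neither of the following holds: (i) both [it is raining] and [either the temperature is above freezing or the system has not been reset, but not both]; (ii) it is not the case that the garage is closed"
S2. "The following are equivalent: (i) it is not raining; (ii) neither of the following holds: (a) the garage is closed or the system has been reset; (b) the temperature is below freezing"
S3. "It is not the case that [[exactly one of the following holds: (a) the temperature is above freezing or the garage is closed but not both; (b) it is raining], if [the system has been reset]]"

S1: Formalization: (Q ∧ (¬P ⊕ ¬S)) ↓ ¬R

¬P = ¬F = T
¬S = ¬F = T
¬P ⊕ ¬S = T ⊕ T = F
Q ∧ (¬P ⊕ ¬S) = F ∧ F = F
¬R = ¬F = T
(Q ∧ (¬P ⊕ ¬S)) ↓ ¬R = F ↓ T = F
Hence S1 is false.

S2: This is ¬Q ↔ ((R ∨ S) ↓ P).

¬Q = ¬F = T
R ∨ S = F ∨ F = F
(R ∨ S) ↓ P = F ↓ F = T
¬Q ↔ ((R ∨ S) ↓ P) = T ↔ T = T
So S2 is true.

S3: Formalization: ¬(S → ((¬P ⊕ R) ⊕ Q))

¬P = ¬F = T
¬P ⊕ R = T ⊕ F = T
(¬P ⊕ R) ⊕ Q = T ⊕ F = T
S → ((¬P ⊕ R) ⊕ Q) = F → T = T
¬(S → ((¬P ⊕ R) ⊕ Q)) = ¬T = F
Hence S3 is false.

1 of the 3 statements is true.

1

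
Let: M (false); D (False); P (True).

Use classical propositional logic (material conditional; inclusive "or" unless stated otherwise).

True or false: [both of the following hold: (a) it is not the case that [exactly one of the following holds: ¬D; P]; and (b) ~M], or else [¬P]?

true

Values: D=False, P=True, M=False.
This is (not (not D xor P) and not M) or not P.

not D = not False = True
not D xor P = True xor True = False
not (not D xor P) = not False = True
not M = not False = True
not (not D xor P) and not M = True and True = True
not P = not True = False
(not (not D xor P) and not M) or not P = True or False = True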